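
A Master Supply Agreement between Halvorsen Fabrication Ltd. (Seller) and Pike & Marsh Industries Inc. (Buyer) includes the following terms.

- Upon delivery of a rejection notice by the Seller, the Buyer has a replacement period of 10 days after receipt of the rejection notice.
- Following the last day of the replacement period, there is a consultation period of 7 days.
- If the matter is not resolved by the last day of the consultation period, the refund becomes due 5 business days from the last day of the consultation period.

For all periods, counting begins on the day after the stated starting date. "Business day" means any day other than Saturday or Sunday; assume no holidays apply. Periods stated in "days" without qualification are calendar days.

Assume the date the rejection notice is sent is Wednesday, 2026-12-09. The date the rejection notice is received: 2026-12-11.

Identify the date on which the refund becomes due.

The last day of the replacement period: 2026-12-11 + 10 days = 2026-12-21.
The last day of the consultation period: 2026-12-21 + 7 days = 2026-12-28.
From Monday, 2026-12-28, 5 business days (Dec 29, Dec 30, Dec 31, Jan 1, Jan 4, skipping weekends) brings us to Monday, 2027-01-04, which is the date on which the refund becomes due.

2027-01-04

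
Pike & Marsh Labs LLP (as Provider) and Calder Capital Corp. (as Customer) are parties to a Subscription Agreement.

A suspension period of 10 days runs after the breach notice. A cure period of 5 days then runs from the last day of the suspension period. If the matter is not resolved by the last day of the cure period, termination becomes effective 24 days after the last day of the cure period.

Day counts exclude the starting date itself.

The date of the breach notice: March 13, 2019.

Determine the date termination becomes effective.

The last day of the suspension period: 10 calendar days after March 13, 2019 is March 23, 2019.
Adding 5 calendar days to March 23, 2019 gives March 28, 2019, which is the last day of the cure period.
The date termination becomes effective: 24 calendar days after March 28, 2019 is April 21, 2019.

April 21, 2019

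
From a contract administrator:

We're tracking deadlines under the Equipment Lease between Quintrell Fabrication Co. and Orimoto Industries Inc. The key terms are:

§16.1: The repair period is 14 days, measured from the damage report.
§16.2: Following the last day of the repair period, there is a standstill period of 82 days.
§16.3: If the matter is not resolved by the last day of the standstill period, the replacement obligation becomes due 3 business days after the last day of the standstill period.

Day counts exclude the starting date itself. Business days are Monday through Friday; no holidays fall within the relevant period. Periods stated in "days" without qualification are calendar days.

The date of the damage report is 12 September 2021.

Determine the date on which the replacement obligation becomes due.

22 December 2021

Adding 14 calendar days to 12 September 2021 gives 26 September 2021, which is the last day of the repair period.
Adding 82 calendar days to 26 September 2021 gives 17 December 2021, which is the last day of the standstill period.
The date on which the replacement obligation becomes due: 3 business days after Friday, 17 December 2021, skipping weekends — Dec 20, Dec 21, Dec 22 — lands on Wednesday, 22 December 2021.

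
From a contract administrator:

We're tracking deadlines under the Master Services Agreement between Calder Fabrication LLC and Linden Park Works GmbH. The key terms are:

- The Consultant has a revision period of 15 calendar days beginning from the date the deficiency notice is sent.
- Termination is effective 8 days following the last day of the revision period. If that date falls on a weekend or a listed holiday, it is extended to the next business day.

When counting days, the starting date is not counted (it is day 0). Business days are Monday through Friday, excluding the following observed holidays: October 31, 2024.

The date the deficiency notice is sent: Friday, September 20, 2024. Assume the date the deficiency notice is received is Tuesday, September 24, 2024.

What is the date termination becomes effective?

The last day of the revision period: September 20, 2024 + 15 days = October 5, 2024.
The date termination becomes effective: 8 calendar days after October 5, 2024 is October 13, 2024. That falls on a Sunday, so it rolls to the next business day, Monday, October 14, 2024.

October 14, 2024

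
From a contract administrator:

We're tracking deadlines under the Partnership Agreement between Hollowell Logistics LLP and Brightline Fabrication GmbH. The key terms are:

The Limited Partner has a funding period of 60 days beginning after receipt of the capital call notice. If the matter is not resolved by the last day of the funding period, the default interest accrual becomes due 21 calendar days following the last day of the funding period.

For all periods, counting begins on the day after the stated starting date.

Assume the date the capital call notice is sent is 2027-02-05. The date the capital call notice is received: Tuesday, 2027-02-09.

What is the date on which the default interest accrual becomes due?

The last day of the funding period: 60 calendar days after 2027-02-09 is 2027-04-10.
The date on which the default interest accrual becomes due: 2027-04-10 + 21 days = 2027-05-01.

2027-05-01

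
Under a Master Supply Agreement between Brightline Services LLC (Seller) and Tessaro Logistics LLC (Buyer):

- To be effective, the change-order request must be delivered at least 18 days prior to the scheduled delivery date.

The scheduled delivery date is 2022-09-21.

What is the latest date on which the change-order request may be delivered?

2022-09-21 minus 18 days is 2022-09-03.

2022-09-03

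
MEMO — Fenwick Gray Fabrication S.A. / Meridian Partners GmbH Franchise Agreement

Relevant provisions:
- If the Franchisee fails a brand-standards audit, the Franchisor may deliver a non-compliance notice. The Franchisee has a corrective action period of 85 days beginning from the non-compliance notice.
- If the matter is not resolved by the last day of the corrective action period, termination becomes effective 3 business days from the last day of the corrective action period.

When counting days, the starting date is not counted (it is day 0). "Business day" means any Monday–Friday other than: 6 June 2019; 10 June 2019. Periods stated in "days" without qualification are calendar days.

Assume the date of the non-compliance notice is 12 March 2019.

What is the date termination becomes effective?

The last day of the corrective action period: 12 March 2019 + 85 days = 5 June 2019.
The date termination becomes effective: 3 business days after Wednesday, 5 June 2019, skipping weekends and the listed holidays on Jun 6, Jun 10 — Jun 7, Jun 11, Jun 12 — lands on Wednesday, 12 June 2019.

12 June 2019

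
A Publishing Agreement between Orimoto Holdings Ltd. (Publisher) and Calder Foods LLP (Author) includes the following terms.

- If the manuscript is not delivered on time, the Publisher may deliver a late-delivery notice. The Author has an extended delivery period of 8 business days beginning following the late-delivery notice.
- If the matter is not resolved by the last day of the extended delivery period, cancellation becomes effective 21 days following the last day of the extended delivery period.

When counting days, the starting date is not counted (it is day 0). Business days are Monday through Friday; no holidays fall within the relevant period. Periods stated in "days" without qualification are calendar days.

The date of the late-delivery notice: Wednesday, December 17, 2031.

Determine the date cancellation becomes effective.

January 19, 2032

From Wednesday, December 17, 2031, 8 business days (Dec 18, Dec 19, Dec 22, Dec 23, Dec 24, Dec 25, Dec 26, Dec 29, skipping weekends) brings us to Monday, December 29, 2031, which is the last day of the extended delivery period.
The date cancellation becomes effective: 21 calendar days after December 29, 2031 is January 19, 2032.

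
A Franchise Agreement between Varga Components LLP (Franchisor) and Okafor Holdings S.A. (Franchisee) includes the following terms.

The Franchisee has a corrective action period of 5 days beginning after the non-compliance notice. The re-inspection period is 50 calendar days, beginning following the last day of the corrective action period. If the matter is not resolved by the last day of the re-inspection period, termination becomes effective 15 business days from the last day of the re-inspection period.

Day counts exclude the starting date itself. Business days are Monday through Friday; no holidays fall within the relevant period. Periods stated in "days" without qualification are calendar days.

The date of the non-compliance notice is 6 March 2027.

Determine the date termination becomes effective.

The last day of the corrective action period: 6 March 2027 + 5 days = 11 March 2027.
The last day of the re-inspection period: 50 calendar days after 11 March 2027 is 30 April 2027.
The date termination becomes effective: 15 business days after Friday, 30 April 2027, skipping weekends — May 3, May 4, May 5, May 6, …, May 19, May 20, May 21 — lands on Friday, 21 May 2027.

21 May 2027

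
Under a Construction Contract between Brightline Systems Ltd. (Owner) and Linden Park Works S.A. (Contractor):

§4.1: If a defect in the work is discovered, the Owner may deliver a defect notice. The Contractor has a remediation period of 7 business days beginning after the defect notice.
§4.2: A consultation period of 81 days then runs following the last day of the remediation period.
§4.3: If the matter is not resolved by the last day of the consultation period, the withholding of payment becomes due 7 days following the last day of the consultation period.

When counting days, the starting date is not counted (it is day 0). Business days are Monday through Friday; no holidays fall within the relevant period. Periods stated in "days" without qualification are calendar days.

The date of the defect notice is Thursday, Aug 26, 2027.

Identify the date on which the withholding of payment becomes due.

The last day of the remediation period: counting 7 business days from Thursday, Aug 26, 2027 (Aug 27, Aug 30, Aug 31, Sep 1, Sep 2, Sep 3, Sep 6, skipping weekends) reaches Monday, Sep 6, 2027.
The last day of the consultation period: Sep 6, 2027 + 81 days = Nov 26, 2027.
Adding 7 calendar days to Nov 26, 2027 gives Dec 3, 2027, which is the date on which the withholding of payment becomes due.

Dec 3, 2027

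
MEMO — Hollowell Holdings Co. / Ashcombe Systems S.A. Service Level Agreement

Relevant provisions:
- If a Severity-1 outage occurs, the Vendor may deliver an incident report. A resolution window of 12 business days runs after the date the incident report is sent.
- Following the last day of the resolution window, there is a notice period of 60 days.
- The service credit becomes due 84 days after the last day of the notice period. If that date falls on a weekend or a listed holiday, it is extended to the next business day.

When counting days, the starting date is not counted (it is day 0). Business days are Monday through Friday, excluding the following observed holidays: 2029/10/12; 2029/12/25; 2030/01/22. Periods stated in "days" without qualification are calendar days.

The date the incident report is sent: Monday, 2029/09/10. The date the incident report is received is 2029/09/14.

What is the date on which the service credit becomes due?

2030/02/18

From Monday, 2029/09/10, 12 business days (Sep 11, Sep 12, Sep 13, Sep 14, …, Sep 24, Sep 25, Sep 26, skipping weekends) brings us to Wednesday, 2029/09/26, which is the last day of the resolution window.
The last day of the notice period: 2029/09/26 + 60 days = 2029/11/25.
Adding 84 calendar days to 2029/11/25 gives 2030/02/17, which is the date on which the service credit becomes due. That falls on a Sunday, so it rolls to the next business day, Monday, 2030/02/18.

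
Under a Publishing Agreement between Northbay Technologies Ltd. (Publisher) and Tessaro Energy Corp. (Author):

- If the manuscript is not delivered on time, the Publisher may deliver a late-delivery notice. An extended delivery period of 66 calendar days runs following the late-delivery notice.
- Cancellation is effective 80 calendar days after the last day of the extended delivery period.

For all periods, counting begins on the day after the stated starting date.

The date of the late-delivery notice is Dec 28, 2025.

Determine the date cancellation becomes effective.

The last day of the extended delivery period: Dec 28, 2025 + 66 days = Mar 4, 2026.
The date cancellation becomes effective: 80 calendar days after Mar 4, 2026 is May 23, 2026.

May 23, 2026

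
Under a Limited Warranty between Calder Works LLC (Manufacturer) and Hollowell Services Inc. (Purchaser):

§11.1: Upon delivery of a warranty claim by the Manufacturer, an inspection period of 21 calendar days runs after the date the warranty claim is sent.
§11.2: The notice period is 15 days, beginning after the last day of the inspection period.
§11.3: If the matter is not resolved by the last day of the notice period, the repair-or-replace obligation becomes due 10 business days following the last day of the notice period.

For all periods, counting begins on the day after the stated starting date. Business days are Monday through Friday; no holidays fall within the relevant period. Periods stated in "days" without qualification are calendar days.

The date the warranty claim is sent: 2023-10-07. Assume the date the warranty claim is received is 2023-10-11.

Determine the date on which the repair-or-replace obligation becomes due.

2023-11-24

The last day of the inspection period: 21 calendar days after 2023-10-07 is 2023-10-28.
Adding 15 calendar days to 2023-10-28 gives 2023-11-12, which is the last day of the notice period.
The date on which the repair-or-replace obligation becomes due: counting 10 business days from Sunday, 2023-11-12 (Nov 13, Nov 14, Nov 15, Nov 16, Nov 17, Nov 20, Nov 21, Nov 22, Nov 23, Nov 24, skipping weekends) reaches Friday, 2023-11-24.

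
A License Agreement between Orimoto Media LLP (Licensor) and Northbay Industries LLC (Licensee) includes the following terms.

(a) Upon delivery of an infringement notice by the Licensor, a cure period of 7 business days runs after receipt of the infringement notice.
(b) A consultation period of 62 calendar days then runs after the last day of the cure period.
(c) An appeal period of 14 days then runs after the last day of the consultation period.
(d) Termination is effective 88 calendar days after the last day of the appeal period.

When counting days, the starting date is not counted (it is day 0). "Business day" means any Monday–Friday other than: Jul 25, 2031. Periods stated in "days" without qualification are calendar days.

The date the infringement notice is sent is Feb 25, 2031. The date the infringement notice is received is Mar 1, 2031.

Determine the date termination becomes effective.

From Saturday, Mar 1, 2031, 7 business days (Mar 3, Mar 4, Mar 5, Mar 6, Mar 7, Mar 10, Mar 11, skipping weekends) brings us to Tuesday, Mar 11, 2031, which is the last day of the cure period.
The last day of the consultation period: 62 calendar days after Mar 11, 2031 is May 12, 2031.
Adding 14 calendar days to May 12, 2031 gives May 26, 2031, which is the last day of the appeal period.
The date termination becomes effective: May 26, 2031 + 88 days = Aug 22, 2031.

Aug 22, 2031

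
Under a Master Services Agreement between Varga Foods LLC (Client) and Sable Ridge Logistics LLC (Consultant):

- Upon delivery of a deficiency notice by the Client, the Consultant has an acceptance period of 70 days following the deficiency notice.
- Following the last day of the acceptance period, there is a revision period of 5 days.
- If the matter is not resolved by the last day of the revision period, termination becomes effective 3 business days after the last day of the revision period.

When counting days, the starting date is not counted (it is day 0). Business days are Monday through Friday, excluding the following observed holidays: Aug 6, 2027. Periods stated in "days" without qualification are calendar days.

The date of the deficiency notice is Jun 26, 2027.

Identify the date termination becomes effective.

The last day of the acceptance period: Jun 26, 2027 + 70 days = Sep 4, 2027.
Adding 5 calendar days to Sep 4, 2027 gives Sep 9, 2027, which is the last day of the revision period.
From Thursday, Sep 9, 2027, 3 business days (Sep 10, Sep 13, Sep 14, skipping weekends) brings us to Tuesday, Sep 14, 2027, which is the date termination becomes effective.

Sep 14, 2027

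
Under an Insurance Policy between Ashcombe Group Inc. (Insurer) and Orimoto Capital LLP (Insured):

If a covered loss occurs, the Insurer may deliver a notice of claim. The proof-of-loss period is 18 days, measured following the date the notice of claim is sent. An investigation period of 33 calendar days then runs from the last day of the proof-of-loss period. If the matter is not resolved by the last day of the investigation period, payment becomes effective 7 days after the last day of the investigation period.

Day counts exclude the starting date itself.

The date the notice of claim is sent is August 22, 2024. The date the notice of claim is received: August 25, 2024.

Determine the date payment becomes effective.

The last day of the proof-of-loss period: August 22, 2024 + 18 days = September 9, 2024.
The last day of the investigation period: September 9, 2024 + 33 days = October 12, 2024.
The date payment becomes effective: October 12, 2024 + 7 days = October 19, 2024.

October 19, 2024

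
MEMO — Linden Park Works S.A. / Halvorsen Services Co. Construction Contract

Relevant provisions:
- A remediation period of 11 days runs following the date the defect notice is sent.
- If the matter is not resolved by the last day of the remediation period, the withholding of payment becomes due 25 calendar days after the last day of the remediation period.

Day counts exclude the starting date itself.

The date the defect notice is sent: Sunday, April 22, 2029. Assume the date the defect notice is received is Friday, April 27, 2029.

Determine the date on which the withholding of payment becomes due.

The last day of the remediation period: April 22, 2029 + 11 days = May 3, 2029.
Adding 25 calendar days to May 3, 2029 gives May 28, 2029, which is the date on which the withholding of payment becomes due.

May 28, 2029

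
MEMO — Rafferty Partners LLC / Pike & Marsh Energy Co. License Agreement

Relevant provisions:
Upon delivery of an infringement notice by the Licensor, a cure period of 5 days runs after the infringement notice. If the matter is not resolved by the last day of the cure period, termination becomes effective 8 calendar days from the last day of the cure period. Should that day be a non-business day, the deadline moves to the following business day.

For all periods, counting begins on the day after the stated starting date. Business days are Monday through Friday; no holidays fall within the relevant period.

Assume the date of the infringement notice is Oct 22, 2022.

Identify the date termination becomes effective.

Adding 5 calendar days to Oct 22, 2022 gives Oct 27, 2022, which is the last day of the cure period.
Adding 8 calendar days to Oct 27, 2022 gives Nov 4, 2022, which is the date termination becomes effective. Nov 4, 2022 is a Friday, so no roll-forward applies.

Nov 4, 2022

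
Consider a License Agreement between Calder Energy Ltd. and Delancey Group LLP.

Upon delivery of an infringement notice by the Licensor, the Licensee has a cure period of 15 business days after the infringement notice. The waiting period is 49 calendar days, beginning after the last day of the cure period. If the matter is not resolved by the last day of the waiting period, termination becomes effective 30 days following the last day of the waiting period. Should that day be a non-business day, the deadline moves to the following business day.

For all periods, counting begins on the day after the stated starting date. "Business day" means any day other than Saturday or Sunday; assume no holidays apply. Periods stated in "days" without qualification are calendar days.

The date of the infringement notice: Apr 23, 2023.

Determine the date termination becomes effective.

Jul 31, 2023

The last day of the cure period: 15 business days after Sunday, Apr 23, 2023, skipping weekends — Apr 24, Apr 25, Apr 26, Apr 27, …, May 10, May 11, May 12 — lands on Friday, May 12, 2023.
The last day of the waiting period: May 12, 2023 + 49 days = Jun 30, 2023.
The date termination becomes effective: Jun 30, 2023 + 30 days = Jul 30, 2023. That falls on a Sunday, so it rolls to the next business day, Monday, Jul 31, 2023.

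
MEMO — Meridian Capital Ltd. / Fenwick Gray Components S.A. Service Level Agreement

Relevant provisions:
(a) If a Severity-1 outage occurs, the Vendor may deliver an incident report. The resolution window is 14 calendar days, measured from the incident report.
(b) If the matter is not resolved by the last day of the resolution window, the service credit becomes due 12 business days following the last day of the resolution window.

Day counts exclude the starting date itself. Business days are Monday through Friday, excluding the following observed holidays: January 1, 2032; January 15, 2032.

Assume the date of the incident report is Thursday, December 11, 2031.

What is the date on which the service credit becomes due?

The last day of the resolution window: December 11, 2031 + 14 days = December 25, 2031.
The date on which the service credit becomes due: counting 12 business days from Thursday, December 25, 2031 (Dec 26, Dec 29, Dec 30, Dec 31, …, Jan 9, Jan 12, Jan 13, skipping weekends and the listed holiday on Jan 1) reaches Tuesday, January 13, 2032.

January 13, 2032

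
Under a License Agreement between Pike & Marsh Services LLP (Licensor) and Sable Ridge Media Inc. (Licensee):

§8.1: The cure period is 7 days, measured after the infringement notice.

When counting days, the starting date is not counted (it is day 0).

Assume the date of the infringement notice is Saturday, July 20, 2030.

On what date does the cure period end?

Adding 7 calendar days to July 20, 2030 gives July 27, 2030, which is the last day of the cure period.

July 27, 2030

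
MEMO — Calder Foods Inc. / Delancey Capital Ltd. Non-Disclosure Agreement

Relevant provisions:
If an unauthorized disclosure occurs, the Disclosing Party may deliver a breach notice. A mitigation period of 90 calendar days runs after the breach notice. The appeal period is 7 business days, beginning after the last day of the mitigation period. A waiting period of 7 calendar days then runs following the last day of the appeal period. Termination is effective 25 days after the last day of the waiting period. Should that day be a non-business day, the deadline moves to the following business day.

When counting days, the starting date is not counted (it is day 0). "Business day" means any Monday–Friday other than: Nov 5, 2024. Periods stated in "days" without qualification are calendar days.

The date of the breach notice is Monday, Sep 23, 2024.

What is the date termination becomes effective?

Adding 90 calendar days to Sep 23, 2024 gives Dec 22, 2024, which is the last day of the mitigation period.
The last day of the appeal period: 7 business days after Sunday, Dec 22, 2024, skipping weekends — Dec 23, Dec 24, Dec 25, Dec 26, Dec 27, Dec 30, Dec 31 — lands on Tuesday, Dec 31, 2024.
Adding 7 calendar days to Dec 31, 2024 gives Jan 7, 2025, which is the last day of the waiting period.
The date termination becomes effective: 25 calendar days after Jan 7, 2025 is Feb 1, 2025. That falls on a Saturday, so it rolls to the next business day, Monday, Feb 3, 2025.

Feb 3, 2025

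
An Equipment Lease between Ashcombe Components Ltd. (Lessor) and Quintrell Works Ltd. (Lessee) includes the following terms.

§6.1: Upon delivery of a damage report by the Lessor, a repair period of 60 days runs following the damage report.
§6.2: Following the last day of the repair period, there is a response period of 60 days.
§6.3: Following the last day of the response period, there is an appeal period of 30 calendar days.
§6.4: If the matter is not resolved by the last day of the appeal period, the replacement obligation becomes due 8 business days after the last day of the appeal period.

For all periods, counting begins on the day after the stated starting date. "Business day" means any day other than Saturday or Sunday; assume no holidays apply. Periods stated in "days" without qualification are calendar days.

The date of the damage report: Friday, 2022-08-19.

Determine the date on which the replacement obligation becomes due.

The last day of the repair period: 60 calendar days after 2022-08-19 is 2022-10-18.
Adding 60 calendar days to 2022-10-18 gives 2022-12-17, which is the last day of the response period.
The last day of the appeal period: 2022-12-17 + 30 days = 2023-01-16.
The date on which the replacement obligation becomes due: 8 business days after Monday, 2023-01-16, skipping weekends — Jan 17, Jan 18, Jan 19, Jan 20, Jan 23, Jan 24, Jan 25, Jan 26 — lands on Thursday, 2023-01-26.

2023-01-26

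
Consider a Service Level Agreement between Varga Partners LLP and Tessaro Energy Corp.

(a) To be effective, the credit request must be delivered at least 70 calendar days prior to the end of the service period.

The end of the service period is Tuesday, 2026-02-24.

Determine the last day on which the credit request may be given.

2026-02-24 minus 70 days is 2025-12-16.

2025-12-16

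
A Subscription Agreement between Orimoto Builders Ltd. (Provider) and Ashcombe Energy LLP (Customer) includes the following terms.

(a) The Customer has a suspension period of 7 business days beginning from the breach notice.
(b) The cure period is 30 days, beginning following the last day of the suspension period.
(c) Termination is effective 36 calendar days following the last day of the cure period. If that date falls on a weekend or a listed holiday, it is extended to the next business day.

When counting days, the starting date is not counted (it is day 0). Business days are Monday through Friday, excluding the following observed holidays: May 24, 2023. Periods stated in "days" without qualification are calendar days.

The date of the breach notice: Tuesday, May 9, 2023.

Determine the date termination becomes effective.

Jul 24, 2023

From Tuesday, May 9, 2023, 7 business days (May 10, May 11, May 12, May 15, May 16, May 17, May 18, skipping weekends) brings us to Thursday, May 18, 2023, which is the last day of the suspension period.
The last day of the cure period: May 18, 2023 + 30 days = Jun 17, 2023.
The date termination becomes effective: Jun 17, 2023 + 36 days = Jul 23, 2023. That falls on a Sunday, so it rolls to the next business day, Monday, Jul 24, 2023.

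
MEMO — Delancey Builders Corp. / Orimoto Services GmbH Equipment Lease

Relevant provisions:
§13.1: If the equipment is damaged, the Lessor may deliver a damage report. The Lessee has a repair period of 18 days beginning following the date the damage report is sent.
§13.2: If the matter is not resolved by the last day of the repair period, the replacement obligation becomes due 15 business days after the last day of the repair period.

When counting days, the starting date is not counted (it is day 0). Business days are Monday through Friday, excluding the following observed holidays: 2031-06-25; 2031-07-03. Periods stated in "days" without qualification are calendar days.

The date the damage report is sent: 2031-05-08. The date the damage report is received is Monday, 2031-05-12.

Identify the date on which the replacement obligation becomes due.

Adding 18 calendar days to 2031-05-08 gives 2031-05-26, which is the last day of the repair period.
From Monday, 2031-05-26, 15 business days (May 27, May 28, May 29, May 30, …, Jun 12, Jun 13, Jun 16, skipping weekends) brings us to Monday, 2031-06-16, which is the date on which the replacement obligation becomes due.

2031-06-16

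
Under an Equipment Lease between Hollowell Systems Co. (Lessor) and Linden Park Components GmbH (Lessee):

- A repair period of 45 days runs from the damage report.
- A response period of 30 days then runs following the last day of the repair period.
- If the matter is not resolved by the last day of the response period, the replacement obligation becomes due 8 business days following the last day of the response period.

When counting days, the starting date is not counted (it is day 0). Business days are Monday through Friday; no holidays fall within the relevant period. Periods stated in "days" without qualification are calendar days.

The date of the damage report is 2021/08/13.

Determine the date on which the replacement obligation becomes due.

2021/11/08

The last day of the repair period: 2021/08/13 + 45 days = 2021/09/27.
Adding 30 calendar days to 2021/09/27 gives 2021/10/27, which is the last day of the response period.
The date on which the replacement obligation becomes due: counting 8 business days from Wednesday, 2021/10/27 (Oct 28, Oct 29, Nov 1, Nov 2, Nov 3, Nov 4, Nov 5, Nov 8, skipping weekends) reaches Monday, 2021/11/08.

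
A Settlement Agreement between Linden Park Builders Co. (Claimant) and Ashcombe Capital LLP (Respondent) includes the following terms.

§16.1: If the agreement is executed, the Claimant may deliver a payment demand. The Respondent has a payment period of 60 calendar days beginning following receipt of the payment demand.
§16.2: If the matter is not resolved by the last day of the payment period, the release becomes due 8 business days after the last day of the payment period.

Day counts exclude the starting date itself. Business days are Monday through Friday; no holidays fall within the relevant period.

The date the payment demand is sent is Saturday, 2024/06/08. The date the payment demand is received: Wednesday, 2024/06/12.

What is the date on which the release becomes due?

2024/08/21

Adding 60 calendar days to 2024/06/12 gives 2024/08/11, which is the last day of the payment period.
The date on which the release becomes due: 8 business days after Sunday, 2024/08/11, skipping weekends — Aug 12, Aug 13, Aug 14, Aug 15, Aug 16, Aug 19, Aug 20, Aug 21 — lands on Wednesday, 2024/08/21.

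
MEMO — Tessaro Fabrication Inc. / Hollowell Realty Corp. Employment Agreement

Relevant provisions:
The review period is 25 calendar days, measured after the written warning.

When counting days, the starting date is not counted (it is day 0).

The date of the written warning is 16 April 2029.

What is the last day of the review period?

11 May 2029

Adding 25 calendar days to 16 April 2029 gives 11 May 2029, which is the last day of the review period.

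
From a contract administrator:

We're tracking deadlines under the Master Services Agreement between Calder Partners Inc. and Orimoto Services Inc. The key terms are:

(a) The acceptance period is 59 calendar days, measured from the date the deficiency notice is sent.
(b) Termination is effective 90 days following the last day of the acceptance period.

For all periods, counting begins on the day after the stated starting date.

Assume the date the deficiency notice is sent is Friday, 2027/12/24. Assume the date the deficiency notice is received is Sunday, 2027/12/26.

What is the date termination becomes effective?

The last day of the acceptance period: 59 calendar days after 2027/12/24 is 2028/02/21.
The date termination becomes effective: 90 calendar days after 2028/02/21 is 2028/05/21.

2028/05/21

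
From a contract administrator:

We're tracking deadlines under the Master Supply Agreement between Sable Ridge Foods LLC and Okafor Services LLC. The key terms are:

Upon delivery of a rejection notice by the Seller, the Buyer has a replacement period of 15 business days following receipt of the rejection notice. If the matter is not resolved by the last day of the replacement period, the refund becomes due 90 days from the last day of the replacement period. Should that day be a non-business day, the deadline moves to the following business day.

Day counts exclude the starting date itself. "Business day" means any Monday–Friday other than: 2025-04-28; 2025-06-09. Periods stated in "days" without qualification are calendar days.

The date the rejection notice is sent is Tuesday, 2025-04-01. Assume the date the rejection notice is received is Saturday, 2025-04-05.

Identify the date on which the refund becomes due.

2025-07-24

The last day of the replacement period: 15 business days after Saturday, 2025-04-05, skipping weekends — Apr 7, Apr 8, Apr 9, Apr 10, …, Apr 23, Apr 24, Apr 25 — lands on Friday, 2025-04-25.
The date on which the refund becomes due: 2025-04-25 + 90 days = 2025-07-24. 2025-07-24 is a Thursday and is not a listed holiday, so no roll-forward applies.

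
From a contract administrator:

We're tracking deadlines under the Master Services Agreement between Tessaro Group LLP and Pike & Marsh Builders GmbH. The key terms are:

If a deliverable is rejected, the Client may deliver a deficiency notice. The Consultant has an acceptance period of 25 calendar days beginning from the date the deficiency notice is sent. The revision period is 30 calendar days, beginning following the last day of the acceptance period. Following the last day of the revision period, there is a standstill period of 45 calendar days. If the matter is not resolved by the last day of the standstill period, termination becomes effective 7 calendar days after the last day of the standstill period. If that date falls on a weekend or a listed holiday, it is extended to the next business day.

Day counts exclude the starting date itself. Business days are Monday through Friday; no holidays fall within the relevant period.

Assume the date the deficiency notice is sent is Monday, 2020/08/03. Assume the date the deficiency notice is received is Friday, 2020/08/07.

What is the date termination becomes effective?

The last day of the acceptance period: 25 calendar days after 2020/08/03 is 2020/08/28.
The last day of the revision period: 30 calendar days after 2020/08/28 is 2020/09/27.
The last day of the standstill period: 45 calendar days after 2020/09/27 is 2020/11/11.
The date termination becomes effective: 7 calendar days after 2020/11/11 is 2020/11/18. 2020/11/18 is a Wednesday, so no roll-forward applies.

2020/11/18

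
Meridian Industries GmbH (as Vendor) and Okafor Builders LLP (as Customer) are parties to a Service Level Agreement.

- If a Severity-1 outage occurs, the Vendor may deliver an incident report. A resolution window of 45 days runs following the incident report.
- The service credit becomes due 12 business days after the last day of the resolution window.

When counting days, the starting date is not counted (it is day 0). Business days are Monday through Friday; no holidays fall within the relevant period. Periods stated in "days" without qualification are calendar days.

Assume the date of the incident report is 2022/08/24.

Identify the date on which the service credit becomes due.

Adding 45 calendar days to 2022/08/24 gives 2022/10/08, which is the last day of the resolution window.
The date on which the service credit becomes due: 12 business days after Saturday, 2022/10/08, skipping weekends — Oct 10, Oct 11, Oct 12, Oct 13, …, Oct 21, Oct 24, Oct 25 — lands on Tuesday, 2022/10/25.

2022/10/25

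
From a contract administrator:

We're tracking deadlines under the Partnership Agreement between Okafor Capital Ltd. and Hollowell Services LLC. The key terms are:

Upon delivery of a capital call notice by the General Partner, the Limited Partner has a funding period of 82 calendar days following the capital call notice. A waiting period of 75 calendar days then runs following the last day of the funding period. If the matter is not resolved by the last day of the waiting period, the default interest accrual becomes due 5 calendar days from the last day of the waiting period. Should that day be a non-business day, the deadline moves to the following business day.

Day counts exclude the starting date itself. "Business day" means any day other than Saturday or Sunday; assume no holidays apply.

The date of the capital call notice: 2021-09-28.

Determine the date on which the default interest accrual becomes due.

The last day of the funding period: 82 calendar days after 2021-09-28 is 2021-12-19.
The last day of the waiting period: 2021-12-19 + 75 days = 2022-03-04.
The date on which the default interest accrual becomes due: 2022-03-04 + 5 days = 2022-03-09. 2022-03-09 is a Wednesday, so no roll-forward applies.

2022-03-09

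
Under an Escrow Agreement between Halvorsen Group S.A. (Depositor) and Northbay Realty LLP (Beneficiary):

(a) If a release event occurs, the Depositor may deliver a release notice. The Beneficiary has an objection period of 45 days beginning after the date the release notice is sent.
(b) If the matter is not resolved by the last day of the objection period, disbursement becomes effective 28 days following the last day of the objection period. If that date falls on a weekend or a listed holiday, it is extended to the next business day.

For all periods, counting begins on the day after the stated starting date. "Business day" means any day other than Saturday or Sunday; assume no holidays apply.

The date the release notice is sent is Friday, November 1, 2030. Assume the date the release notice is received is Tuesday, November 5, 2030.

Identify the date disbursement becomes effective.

January 13, 2031

Adding 45 calendar days to November 1, 2030 gives December 16, 2030, which is the last day of the objection period.
The date disbursement becomes effective: December 16, 2030 + 28 days = January 13, 2031. January 13, 2031 is a Monday, so no roll-forward applies.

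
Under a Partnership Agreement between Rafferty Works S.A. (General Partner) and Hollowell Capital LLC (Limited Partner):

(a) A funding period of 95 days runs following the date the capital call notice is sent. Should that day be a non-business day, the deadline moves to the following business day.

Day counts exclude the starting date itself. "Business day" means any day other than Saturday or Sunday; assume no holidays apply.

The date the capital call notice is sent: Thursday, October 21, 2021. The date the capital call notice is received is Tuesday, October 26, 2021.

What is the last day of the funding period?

The last day of the funding period: October 21, 2021 + 95 days = January 24, 2022. January 24, 2022 is a Monday, so no roll-forward applies.

January 24, 2022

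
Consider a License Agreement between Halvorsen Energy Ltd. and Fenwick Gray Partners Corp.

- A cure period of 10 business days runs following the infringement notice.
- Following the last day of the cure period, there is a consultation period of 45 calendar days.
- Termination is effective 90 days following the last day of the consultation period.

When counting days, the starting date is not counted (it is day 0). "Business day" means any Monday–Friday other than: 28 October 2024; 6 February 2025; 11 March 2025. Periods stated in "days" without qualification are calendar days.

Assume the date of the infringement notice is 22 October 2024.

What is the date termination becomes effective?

21 March 2025

From Tuesday, 22 October 2024, 10 business days (Oct 23, Oct 24, Oct 25, Oct 29, Oct 30, Oct 31, Nov 1, Nov 4, Nov 5, Nov 6, skipping weekends and the listed holiday on Oct 28) brings us to Wednesday, 6 November 2024, which is the last day of the cure period.
Adding 45 calendar days to 6 November 2024 gives 21 December 2024, which is the last day of the consultation period.
Adding 90 calendar days to 21 December 2024 gives 21 March 2025, which is the date termination becomes effective.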